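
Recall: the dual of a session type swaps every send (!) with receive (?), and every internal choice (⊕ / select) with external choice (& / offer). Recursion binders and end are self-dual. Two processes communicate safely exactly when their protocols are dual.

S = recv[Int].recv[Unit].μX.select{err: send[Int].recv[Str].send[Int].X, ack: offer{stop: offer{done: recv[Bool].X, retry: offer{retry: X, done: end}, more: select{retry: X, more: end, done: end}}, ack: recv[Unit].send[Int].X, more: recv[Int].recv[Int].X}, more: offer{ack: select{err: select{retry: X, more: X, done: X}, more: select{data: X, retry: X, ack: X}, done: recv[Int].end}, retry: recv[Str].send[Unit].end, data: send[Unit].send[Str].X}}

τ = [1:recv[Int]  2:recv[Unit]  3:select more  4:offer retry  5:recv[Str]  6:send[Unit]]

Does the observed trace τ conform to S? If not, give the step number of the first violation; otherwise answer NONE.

NONE

[1] recv[Int]  ok  cont: recv[Unit].μX.…
[2] recv[Unit]  ok  cont: μX.…
[3] select more  ok  cont: offer{ack: select{err: select{retry: μX.…, more: μX.…, done: μX.…}, more: select{data: μX.…, retry: μX.…, ack: μX.…}, done: recv[Int].end}, retry: recv[Str].send[Unit].end, data: send[Unit].send[Str].μX.…}
[4] offer retry  ok  cont: recv[Str].send[Unit].end
[5] recv[Str]  ok  cont: send[Unit].end
[6] send[Unit]  ok  cont: end
all 6 steps conform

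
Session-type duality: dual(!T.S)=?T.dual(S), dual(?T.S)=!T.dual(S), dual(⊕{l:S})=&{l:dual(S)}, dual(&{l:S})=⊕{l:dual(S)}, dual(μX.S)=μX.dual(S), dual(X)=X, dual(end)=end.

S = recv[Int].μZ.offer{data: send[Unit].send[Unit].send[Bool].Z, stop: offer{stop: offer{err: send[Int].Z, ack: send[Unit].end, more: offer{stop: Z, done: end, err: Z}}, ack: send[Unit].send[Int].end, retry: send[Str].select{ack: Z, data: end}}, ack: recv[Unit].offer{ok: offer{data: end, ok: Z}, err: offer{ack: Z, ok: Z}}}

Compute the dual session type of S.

recv[Int] ↦ send[Int]
  μZ ↦ μZ  (rec unchanged)
    offer{data,stop,ack} ↦ select{data,stop,ack}  (&→⊕)
      [data]
        send[Unit] ↦ recv[Unit]
          send[Unit] ↦ recv[Unit]
            send[Bool] ↦ recv[Bool]
              Z ↦ Z
      [stop]
        offer{stop,ack,retry} ↦ select{stop,ack,retry}  (&→⊕)
          [stop]
            offer{err,ack,more} ↦ select{err,ack,more}  (&→⊕)
              [err]
                send[Int] ↦ recv[Int]
                  Z ↦ Z
              [ack]
                send[Unit] ↦ recv[Unit]
                  end ↦ end
              [more]
                offer{stop,done,err} ↦ select{stop,done,err}  (&→⊕)
                  [stop]
                    Z ↦ Z
                  [done]
                    end ↦ end
                  [err]
                    Z ↦ Z
          [ack]
            send[Unit] ↦ recv[Unit]
              send[Int] ↦ recv[Int]
                end ↦ end
          [retry]
            send[Str] ↦ recv[Str]
              select{ack,data} ↦ offer{ack,data}  (internal→external)
                [ack]
                  Z ↦ Z
                [data]
                  end ↦ end
      [ack]
        recv[Unit] ↦ send[Unit]
          offer{ok,err} ↦ select{ok,err}  (&→⊕)
            [ok]
              offer{data,ok} ↦ select{data,ok}  (&→⊕)
                [data]
                  end ↦ end
                [ok]
                  Z ↦ Z
            [err]
              offer{ack,ok} ↦ select{ack,ok}  (&→⊕)
                [ack]
                  Z ↦ Z
                [ok]
                  Z ↦ Z

send[Int].μZ.select{data: recv[Unit].recv[Unit].recv[Bool].Z, stop: select{stop: select{err: recv[Int].Z, ack: recv[Unit].end, more: select{stop: Z, done: end, err: Z}}, ack: recv[Unit].recv[Int].end, retry: recv[Str].offer{ack: Z, data: end}}, ack: send[Unit].select{ok: select{data: end, ok: Z}, err: select{ack: Z, ok: Z}}}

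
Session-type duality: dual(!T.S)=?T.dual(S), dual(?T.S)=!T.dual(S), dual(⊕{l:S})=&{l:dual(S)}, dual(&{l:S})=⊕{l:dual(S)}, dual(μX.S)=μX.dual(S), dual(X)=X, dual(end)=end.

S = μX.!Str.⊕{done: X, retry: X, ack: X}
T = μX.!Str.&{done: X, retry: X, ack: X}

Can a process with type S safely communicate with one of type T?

NO

μX | μX  ok (μ self-dual)
  !Str | !Str  ✗ same direction on both sides — not dual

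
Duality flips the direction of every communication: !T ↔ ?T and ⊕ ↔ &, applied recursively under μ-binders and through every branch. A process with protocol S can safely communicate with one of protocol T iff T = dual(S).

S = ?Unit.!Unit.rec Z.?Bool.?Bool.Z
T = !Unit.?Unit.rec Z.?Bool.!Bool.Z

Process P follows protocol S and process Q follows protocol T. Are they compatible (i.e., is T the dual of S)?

?Unit | !Unit  match
  !Unit | ?Unit  match
    rec Z | rec Z  match (μ self-dual)
      ?Bool | ?Bool  ✗ same direction on both sides — not dual

NO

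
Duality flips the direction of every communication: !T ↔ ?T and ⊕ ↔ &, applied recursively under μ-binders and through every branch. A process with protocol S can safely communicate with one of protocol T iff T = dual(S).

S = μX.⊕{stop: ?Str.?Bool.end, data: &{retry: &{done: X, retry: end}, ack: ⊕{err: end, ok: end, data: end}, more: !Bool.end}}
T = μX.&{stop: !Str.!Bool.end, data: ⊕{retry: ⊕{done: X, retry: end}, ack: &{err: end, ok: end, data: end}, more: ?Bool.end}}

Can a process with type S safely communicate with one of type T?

YES

μX ‖ μX  ✓ (μ self-dual)
  ⊕{stop,data} ‖ &{stop,data}  ✓ label sets agree
    • stop:
      ?Str ‖ !Str  ✓
        ?Bool ‖ !Bool  ✓
          end ‖ end  ✓
    • data:
      &{retry,ack,more} ‖ ⊕{retry,ack,more}  ✓ label sets agree
        • retry:
          &{done,retry} ‖ ⊕{done,retry}  ✓ label sets agree
            • done:
              X ‖ X  ✓
            • retry:
              end ‖ end  ✓
        • ack:
          ⊕{err,ok,data} ‖ &{err,ok,data}  ✓ label sets agree
            • err:
              end ‖ end  ✓
            • ok:
              end ‖ end  ✓
            • data:
              end ‖ end  ✓
        • more:
          !Bool ‖ ?Bool  ✓
            end ‖ end  ✓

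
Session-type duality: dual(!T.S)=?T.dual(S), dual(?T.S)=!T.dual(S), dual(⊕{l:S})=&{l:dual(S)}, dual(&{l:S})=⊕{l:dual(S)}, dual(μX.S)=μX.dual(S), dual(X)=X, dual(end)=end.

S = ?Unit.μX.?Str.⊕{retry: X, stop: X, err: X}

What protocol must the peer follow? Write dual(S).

!Unit.μX.!Str.&{retry: X, stop: X, err: X}

?Unit = !Unit
  μX = μX  (rec unchanged)
    ?Str = !Str
      ⊕{retry,stop,err} = &{retry,stop,err}  (select→offer)
        • retry:
          dual(X) = X
        • stop:
          dual(X) = X
        • err:
          dual(X) = X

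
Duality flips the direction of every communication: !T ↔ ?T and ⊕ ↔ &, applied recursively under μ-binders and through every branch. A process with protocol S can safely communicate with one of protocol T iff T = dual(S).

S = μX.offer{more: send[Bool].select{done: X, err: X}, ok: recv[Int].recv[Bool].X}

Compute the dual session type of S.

μX.select{more: recv[Bool].offer{done: X, err: X}, ok: send[Int].send[Bool].X}

μX → μX  (binder kept)
  offer{more,ok} → select{more,ok}  (external→internal)
    [more]
      send[Bool] → recv[Bool]
        select{done,err} → offer{done,err}  (⊕→&)
          [done]
            X ↦ X
          [err]
            X ↦ X
    [ok]
      recv[Int] → send[Int]
        recv[Bool] → send[Bool]
          X ↦ X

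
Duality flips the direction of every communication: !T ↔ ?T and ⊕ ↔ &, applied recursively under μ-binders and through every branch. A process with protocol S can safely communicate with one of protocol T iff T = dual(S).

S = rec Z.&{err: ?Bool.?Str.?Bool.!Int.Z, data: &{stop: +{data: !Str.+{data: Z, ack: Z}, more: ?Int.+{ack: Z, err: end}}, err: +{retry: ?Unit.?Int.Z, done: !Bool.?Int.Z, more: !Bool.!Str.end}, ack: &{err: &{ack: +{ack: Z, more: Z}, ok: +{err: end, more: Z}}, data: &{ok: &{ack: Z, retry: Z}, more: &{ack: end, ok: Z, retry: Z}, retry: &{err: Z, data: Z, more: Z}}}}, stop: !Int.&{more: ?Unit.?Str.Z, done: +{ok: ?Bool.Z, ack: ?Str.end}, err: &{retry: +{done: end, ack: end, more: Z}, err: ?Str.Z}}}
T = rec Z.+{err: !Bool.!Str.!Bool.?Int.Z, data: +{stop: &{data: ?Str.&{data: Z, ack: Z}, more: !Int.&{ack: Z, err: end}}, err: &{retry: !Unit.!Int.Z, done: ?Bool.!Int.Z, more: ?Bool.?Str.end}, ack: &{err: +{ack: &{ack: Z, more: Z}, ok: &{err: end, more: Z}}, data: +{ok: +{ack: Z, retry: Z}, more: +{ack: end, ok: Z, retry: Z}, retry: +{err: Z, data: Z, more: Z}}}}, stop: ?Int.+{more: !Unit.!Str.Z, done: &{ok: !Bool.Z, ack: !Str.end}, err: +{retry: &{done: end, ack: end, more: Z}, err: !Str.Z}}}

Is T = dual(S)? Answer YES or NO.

rec Z vs rec Z  ✓ (μ self-dual)
  &{err,data,stop} vs +{err,data,stop}  ✓ labels match
    [err]
      ?Bool vs !Bool  ✓
        ?Str vs !Str  ✓
          ?Bool vs !Bool  ✓
            !Int vs ?Int  ✓
              Z vs Z  ✓
    [data]
      &{stop,err,ack} vs +{stop,err,ack}  ✓ labels match
        [stop]
          +{data,more} vs &{data,more}  ✓ labels match
            [data]
              !Str vs ?Str  ✓
                +{data,ack} vs &{data,ack}  ✓ labels match
                  [data]
                    Z vs Z  ✓
                  [ack]
                    Z vs Z  ✓
            [more]
              ?Int vs !Int  ✓
                +{ack,err} vs &{ack,err}  ✓ labels match
                  [ack]
                    Z vs Z  ✓
                  [err]
                    end vs end  ✓
        [err]
          +{retry,done,more} vs &{retry,done,more}  ✓ labels match
            [retry]
              ?Unit vs !Unit  ✓
                ?Int vs !Int  ✓
                  Z vs Z  ✓
            [done]
              !Bool vs ?Bool  ✓
                ?Int vs !Int  ✓
                  Z vs Z  ✓
            [more]
              !Bool vs ?Bool  ✓
                !Str vs ?Str  ✓
                  end vs end  ✓
        [ack]
          &{err,data} vs &{err,data}  ✗ choice polarity not flipped — not dual

NO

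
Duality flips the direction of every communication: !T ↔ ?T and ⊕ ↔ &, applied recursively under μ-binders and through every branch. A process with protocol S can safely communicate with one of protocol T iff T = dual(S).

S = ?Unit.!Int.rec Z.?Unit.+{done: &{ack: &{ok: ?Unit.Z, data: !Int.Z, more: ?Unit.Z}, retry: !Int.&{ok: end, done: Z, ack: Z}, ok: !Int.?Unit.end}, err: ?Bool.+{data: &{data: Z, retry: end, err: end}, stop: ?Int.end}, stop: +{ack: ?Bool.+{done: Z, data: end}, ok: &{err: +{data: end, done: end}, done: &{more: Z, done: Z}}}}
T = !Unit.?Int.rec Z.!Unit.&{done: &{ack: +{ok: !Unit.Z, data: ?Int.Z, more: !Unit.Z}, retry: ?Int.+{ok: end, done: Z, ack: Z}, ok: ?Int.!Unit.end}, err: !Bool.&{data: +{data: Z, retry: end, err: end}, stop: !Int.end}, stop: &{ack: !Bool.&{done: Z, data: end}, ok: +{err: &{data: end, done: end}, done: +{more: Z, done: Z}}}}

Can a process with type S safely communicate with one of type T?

?Unit vs !Unit  ok
  !Int vs ?Int  ok
    rec Z vs rec Z  ok (μ self-dual)
      ?Unit vs !Unit  ok
        +{done,err,stop} vs &{done,err,stop}  ok label sets agree
          [done]
            &{ack,retry,ok} vs &{ack,retry,ok}  ✗ choice polarity not flipped — not dual

NO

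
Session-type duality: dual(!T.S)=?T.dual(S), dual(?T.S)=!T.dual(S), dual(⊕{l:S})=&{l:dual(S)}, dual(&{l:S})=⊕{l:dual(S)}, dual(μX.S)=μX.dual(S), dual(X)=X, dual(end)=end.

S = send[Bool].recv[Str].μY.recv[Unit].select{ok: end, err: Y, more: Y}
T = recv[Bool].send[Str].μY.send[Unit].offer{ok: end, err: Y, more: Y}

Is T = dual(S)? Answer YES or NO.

YES

send[Bool] | recv[Bool]  ✓
  recv[Str] | send[Str]  ✓
    μY | μY  ✓ (binder kept)
      recv[Unit] | send[Unit]  ✓
        select{ok,err,more} | offer{ok,err,more}  ✓ labels match
          • ok:
            end | end  ✓
          • err:
            Y | Y  ✓
          • more:
            Y | Y  ✓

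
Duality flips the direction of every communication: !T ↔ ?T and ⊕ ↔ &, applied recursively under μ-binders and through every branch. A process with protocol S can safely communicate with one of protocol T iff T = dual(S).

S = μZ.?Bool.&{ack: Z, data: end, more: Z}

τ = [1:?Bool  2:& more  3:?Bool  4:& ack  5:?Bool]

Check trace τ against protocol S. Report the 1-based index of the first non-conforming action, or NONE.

NONE

step 1: ?Bool  match  state: &{ack: μZ.…, data: end, more: μZ.…}
step 2: & more  match  state: μZ.…
step 3: ?Bool  match  state: &{ack: μZ.…, data: end, more: μZ.…}
step 4: & ack  match  state: μZ.…
step 5: ?Bool  match  state: &{ack: μZ.…, data: end, more: μZ.…}
τ conforms to S (length 5)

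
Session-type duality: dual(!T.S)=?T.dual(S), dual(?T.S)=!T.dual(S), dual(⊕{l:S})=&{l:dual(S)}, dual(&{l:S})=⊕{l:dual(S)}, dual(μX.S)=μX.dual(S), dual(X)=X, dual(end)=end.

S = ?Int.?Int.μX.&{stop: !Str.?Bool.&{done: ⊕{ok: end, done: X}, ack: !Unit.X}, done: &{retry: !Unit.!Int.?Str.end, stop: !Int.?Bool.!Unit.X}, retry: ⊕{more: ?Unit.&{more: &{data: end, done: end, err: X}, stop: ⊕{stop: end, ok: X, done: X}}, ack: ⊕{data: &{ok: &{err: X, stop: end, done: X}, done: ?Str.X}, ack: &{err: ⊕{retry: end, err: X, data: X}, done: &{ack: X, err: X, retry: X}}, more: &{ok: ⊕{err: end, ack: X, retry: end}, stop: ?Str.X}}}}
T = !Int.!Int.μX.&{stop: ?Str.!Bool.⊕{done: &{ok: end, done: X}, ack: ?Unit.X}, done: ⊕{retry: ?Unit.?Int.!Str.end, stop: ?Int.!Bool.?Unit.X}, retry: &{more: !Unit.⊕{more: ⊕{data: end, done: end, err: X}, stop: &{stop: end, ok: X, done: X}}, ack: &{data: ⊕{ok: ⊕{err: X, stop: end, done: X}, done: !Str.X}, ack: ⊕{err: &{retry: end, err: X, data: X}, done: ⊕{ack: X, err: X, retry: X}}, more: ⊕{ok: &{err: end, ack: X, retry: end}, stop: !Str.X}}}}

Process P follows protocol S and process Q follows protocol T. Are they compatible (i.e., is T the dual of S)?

?Int ‖ !Int  ✓
  ?Int ‖ !Int  ✓
    μX ‖ μX  ✓ (μ self-dual)
      &{stop,done,retry} ‖ &{stop,done,retry}  ✗ choice polarity not flipped — not dual

NO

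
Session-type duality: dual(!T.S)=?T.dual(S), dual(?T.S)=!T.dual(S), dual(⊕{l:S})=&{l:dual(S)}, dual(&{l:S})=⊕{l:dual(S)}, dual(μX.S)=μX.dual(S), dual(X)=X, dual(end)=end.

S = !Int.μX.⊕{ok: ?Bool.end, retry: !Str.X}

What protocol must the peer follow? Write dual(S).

?Int.μX.&{ok: !Bool.end, retry: ?Str.X}

!Int ↦ ?Int
  μX ↦ μX  (rec unchanged)
    ⊕{ok,retry} ↦ &{ok,retry}  (select→offer)
      case ok:
        ?Bool ↦ !Bool
          dual(end) = end
      case retry:
        !Str ↦ ?Str
          dual(X) = X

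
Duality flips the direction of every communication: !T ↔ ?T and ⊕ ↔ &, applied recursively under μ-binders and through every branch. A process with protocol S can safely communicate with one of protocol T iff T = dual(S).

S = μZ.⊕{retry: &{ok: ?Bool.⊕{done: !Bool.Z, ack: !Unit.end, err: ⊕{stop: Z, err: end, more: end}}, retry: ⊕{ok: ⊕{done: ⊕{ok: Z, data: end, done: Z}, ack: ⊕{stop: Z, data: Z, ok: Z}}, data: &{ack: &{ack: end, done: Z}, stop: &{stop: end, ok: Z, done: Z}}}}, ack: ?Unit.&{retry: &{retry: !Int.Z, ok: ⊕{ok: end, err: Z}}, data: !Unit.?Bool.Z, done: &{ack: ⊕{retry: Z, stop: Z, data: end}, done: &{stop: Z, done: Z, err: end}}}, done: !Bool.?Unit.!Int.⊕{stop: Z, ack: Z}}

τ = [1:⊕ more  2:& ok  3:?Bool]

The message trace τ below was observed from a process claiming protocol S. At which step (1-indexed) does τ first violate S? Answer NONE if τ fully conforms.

[1] got ⊕ more, protocol expects ⊕ retry or ⊕ ack or ⊕ done  ✗

1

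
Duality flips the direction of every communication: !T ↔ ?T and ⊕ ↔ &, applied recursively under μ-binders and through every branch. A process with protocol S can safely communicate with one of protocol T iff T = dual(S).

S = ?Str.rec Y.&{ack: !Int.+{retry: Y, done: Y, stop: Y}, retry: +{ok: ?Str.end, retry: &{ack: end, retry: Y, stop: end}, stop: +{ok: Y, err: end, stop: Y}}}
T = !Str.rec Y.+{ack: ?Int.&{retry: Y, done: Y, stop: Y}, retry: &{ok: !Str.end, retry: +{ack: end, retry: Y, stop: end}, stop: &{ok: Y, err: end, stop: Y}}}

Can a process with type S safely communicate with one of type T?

YES

?Str vs !Str  ok
  rec Y vs rec Y  ok (rec unchanged)
    &{ack,retry} vs +{ack,retry}  ok same labels
      • ack:
        !Int vs ?Int  ok
          +{retry,done,stop} vs &{retry,done,stop}  ok same labels
            • retry:
              Y vs Y  ok
            • done:
              Y vs Y  ok
            • stop:
              Y vs Y  ok
      • retry:
        +{ok,retry,stop} vs &{ok,retry,stop}  ok same labels
          • ok:
            ?Str vs !Str  ok
              end vs end  ok
          • retry:
            &{ack,retry,stop} vs +{ack,retry,stop}  ok same labels
              • ack:
                end vs end  ok
              • retry:
                Y vs Y  ok
              • stop:
                end vs end  ok
          • stop:
            +{ok,err,stop} vs &{ok,err,stop}  ok same labels
              • ok:
                Y vs Y  ok
              • err:
                end vs end  ok
              • stop:
                Y vs Y  ok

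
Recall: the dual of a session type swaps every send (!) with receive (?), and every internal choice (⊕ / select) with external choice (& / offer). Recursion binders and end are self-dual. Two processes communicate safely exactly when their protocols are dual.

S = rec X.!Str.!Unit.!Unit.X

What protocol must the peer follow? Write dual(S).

rec X.?Str.?Unit.?Unit.X

rec X ↦ rec X  (μ self-dual)
  !Str ↦ ?Str
    !Unit ↦ ?Unit
      !Unit ↦ ?Unit
        X self-dual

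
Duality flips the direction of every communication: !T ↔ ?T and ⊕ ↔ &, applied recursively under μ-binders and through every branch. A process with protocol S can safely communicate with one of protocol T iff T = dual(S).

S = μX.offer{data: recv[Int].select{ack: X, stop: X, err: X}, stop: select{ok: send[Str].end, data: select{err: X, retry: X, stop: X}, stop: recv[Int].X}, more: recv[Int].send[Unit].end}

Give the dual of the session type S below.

μX.select{data: send[Int].offer{ack: X, stop: X, err: X}, stop: offer{ok: recv[Str].end, data: offer{err: X, retry: X, stop: X}, stop: send[Int].X}, more: send[Int].recv[Unit].end}

μX → μX  (μ self-dual)
  offer{data,stop,more} → select{data,stop,more}  (offer→select)
    case data:
      recv[Int] → send[Int]
        select{ack,stop,err} → offer{ack,stop,err}  (select→offer)
          case ack:
            dual(X) = X
          case stop:
            dual(X) = X
          case err:
            dual(X) = X
    case stop:
      select{ok,data,stop} → offer{ok,data,stop}  (select→offer)
        case ok:
          send[Str] → recv[Str]
            dual(end) = end
        case data:
          select{err,retry,stop} → offer{err,retry,stop}  (select→offer)
            case err:
              dual(X) = X
            case retry:
              dual(X) = X
            case stop:
              dual(X) = X
        case stop:
          recv[Int] → send[Int]
            dual(X) = X
    case more:
      recv[Int] → send[Int]
        send[Unit] → recv[Unit]
          dual(end) = end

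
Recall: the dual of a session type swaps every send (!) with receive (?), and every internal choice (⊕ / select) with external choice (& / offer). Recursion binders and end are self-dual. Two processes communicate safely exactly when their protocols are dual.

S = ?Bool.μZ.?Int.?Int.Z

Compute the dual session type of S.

!Bool.μZ.!Int.!Int.Z

?Bool → !Bool
  μZ → μZ  (μ self-dual)
    ?Int → !Int
      ?Int → !Int
        Z ↦ Z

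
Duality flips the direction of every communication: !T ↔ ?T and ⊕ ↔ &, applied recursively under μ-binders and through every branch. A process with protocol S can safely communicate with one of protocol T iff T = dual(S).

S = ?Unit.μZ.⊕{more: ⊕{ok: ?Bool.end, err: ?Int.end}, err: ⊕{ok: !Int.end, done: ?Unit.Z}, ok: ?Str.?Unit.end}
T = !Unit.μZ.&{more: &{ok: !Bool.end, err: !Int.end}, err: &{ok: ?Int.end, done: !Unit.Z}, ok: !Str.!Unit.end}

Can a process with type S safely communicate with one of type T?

?Unit vs !Unit  match
  μZ vs μZ  match (μ self-dual)
    ⊕{more,err,ok} vs &{more,err,ok}  match same labels
      case more:
        ⊕{ok,err} vs &{ok,err}  match same labels
          case ok:
            ?Bool vs !Bool  match
              end vs end  match
          case err:
            ?Int vs !Int  match
              end vs end  match
      case err:
        ⊕{ok,done} vs &{ok,done}  match same labels
          case ok:
            !Int vs ?Int  match
              end vs end  match
          case done:
            ?Unit vs !Unit  match
              Z vs Z  match
      case ok:
        ?Str vs !Str  match
          ?Unit vs !Unit  match
            end vs end  match

YES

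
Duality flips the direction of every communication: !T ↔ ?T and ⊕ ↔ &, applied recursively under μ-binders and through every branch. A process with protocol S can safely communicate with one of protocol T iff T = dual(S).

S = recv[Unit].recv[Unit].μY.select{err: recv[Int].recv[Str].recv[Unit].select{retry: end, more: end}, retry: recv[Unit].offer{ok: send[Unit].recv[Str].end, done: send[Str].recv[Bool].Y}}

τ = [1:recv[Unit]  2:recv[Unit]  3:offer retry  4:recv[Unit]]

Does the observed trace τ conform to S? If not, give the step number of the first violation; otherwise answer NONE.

[1] recv[Unit]  match  residual = recv[Unit].μY.…
[2] recv[Unit]  match  residual = μY.…
[3] got offer retry, protocol expects select err or select retry  ✗

3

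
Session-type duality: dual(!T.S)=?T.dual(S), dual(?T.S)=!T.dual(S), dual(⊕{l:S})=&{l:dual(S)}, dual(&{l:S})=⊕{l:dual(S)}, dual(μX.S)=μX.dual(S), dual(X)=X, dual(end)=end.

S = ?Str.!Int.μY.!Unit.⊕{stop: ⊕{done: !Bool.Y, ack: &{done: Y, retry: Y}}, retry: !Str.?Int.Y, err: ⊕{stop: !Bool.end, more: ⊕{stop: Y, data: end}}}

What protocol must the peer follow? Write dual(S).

!Str.?Int.μY.?Unit.&{stop: &{done: ?Bool.Y, ack: ⊕{done: Y, retry: Y}}, retry: ?Str.!Int.Y, err: &{stop: ?Bool.end, more: &{stop: Y, data: end}}}

?Str → !Str
  !Int → ?Int
    μY → μY  (rec unchanged)
      !Unit → ?Unit
        ⊕{stop,retry,err} → &{stop,retry,err}  (⊕→&)
          [stop]
            ⊕{done,ack} → &{done,ack}  (⊕→&)
              [done]
                !Bool → ?Bool
                  dual(Y) = Y
              [ack]
                &{done,retry} → ⊕{done,retry}  (&→⊕)
                  [done]
                    dual(Y) = Y
                  [retry]
                    dual(Y) = Y
          [retry]
            !Str → ?Str
              ?Int → !Int
                dual(Y) = Y
          [err]
            ⊕{stop,more} → &{stop,more}  (⊕→&)
              [stop]
                !Bool → ?Bool
                  dual(end) = end
              [more]
                ⊕{stop,data} → &{stop,data}  (⊕→&)
                  [stop]
                    dual(Y) = Y
                  [data]
                    dual(end) = end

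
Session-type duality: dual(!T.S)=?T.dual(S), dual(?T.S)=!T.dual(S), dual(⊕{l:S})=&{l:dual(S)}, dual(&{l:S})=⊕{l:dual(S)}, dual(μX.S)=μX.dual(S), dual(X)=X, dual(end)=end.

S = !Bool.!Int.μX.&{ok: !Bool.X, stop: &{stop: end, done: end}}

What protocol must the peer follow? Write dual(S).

!Bool → ?Bool
  !Int → ?Int
    μX → μX  (rec unchanged)
      &{ok,stop} → ⊕{ok,stop}  (offer→select)
        • ok:
          !Bool → ?Bool
            X self-dual
        • stop:
          &{stop,done} → ⊕{stop,done}  (offer→select)
            • stop:
              end self-dual
            • done:
              end self-dual

?Bool.?Int.μX.⊕{ok: ?Bool.X, stop: ⊕{stop: end, done: end}}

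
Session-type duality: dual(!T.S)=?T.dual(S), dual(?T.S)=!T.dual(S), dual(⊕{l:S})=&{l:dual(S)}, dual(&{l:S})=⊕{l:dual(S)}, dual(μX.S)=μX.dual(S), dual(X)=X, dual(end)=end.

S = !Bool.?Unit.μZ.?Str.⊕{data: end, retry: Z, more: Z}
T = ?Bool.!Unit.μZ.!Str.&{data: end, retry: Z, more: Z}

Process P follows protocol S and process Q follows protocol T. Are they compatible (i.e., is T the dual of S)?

!Bool vs ?Bool  ok
  ?Unit vs !Unit  ok
    μZ vs μZ  ok (μ self-dual)
      ?Str vs !Str  ok
        ⊕{data,retry,more} vs &{data,retry,more}  ok label sets agree
          • data:
            end vs end  ok
          • retry:
            Z vs Z  ok
          • more:
            Z vs Z  ok

YES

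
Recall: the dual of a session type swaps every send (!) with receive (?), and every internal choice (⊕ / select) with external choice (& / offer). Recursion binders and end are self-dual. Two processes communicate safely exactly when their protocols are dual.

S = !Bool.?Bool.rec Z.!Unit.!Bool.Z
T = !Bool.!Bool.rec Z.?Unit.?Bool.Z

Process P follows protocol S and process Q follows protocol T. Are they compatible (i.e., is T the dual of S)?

!Bool ‖ !Bool  ✗ same direction on both sides — not dual

NO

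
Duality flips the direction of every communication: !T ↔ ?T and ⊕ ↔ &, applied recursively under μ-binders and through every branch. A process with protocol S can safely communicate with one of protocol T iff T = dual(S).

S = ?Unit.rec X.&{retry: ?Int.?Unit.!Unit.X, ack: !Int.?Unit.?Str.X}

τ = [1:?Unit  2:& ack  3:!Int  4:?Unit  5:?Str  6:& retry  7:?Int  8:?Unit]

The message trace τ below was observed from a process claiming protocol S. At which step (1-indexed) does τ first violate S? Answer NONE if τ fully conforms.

@1 ?Unit  ok  residual = rec X.…
@2 & ack  ok  residual = !Int.?Unit.?Str.rec X.…
@3 !Int  ok  residual = ?Unit.?Str.rec X.…
@4 ?Unit  ok  residual = ?Str.rec X.…
@5 ?Str  ok  residual = rec X.…
@6 & retry  ok  residual = ?Int.?Unit.!Unit.rec X.…
@7 ?Int  ok  residual = ?Unit.!Unit.rec X.…
@8 ?Unit  ok  residual = !Unit.rec X.…
τ conforms to S (length 8)

NONE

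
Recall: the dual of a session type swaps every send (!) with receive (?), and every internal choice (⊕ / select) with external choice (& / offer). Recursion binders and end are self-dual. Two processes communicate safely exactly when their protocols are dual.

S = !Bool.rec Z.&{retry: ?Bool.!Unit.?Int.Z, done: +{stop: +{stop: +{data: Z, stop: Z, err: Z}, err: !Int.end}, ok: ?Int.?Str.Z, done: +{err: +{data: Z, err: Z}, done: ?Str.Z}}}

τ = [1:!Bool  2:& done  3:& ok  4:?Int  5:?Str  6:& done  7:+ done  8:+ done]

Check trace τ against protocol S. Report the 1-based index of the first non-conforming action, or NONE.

3

[1] !Bool  ok  residual = rec Z.…
[2] & done  ok  residual = +{stop: +{stop: +{data: rec Z.…, stop: rec Z.…, err: rec Z.…}, err: !Int.end}, ok: ?Int.?Str.rec Z.…, done: +{err: +{data: rec Z.…, err: rec Z.…}, done: ?Str.rec Z.…}}
[3] got & ok, protocol expects + stop or + ok or + done  ✗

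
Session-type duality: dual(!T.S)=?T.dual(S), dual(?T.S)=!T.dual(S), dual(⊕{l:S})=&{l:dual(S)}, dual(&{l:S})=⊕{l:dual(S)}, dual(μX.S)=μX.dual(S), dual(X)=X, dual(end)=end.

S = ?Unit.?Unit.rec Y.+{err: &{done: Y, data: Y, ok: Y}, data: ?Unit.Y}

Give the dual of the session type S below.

!Unit.!Unit.rec Y.&{err: +{done: Y, data: Y, ok: Y}, data: !Unit.Y}

?Unit = !Unit
  ?Unit = !Unit
    rec Y = rec Y  (rec unchanged)
      +{err,data} = &{err,data}  (⊕→&)
        [err]
          &{done,data,ok} = +{done,data,ok}  (offer→select)
            [done]
              dual(Y) = Y
            [data]
              dual(Y) = Y
            [ok]
              dual(Y) = Y
        [data]
          ?Unit = !Unit
            dual(Y) = Y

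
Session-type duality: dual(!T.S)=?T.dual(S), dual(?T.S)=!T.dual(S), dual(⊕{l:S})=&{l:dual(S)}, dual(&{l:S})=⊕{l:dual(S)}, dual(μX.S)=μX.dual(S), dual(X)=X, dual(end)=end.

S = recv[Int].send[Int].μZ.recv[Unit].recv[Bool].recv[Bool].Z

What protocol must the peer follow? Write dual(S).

send[Int].recv[Int].μZ.send[Unit].send[Bool].send[Bool].Z

recv[Int] → send[Int]
  send[Int] → recv[Int]
    μZ → μZ  (rec unchanged)
      recv[Unit] → send[Unit]
        recv[Bool] → send[Bool]
          recv[Bool] → send[Bool]
            dual(Z) = Z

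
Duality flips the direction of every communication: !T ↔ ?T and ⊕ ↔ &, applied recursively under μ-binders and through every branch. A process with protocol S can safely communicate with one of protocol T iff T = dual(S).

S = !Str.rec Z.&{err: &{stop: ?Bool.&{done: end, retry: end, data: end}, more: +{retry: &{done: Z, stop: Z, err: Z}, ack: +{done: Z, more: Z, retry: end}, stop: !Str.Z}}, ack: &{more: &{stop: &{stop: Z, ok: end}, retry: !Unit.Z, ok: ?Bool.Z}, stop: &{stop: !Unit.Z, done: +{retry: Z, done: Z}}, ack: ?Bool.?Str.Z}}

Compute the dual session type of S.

!Str = ?Str
  rec Z = rec Z  (rec unchanged)
    &{err,ack} = +{err,ack}  (external→internal)
      • err:
        &{stop,more} = +{stop,more}  (external→internal)
          • stop:
            ?Bool = !Bool
              &{done,retry,data} = +{done,retry,data}  (external→internal)
                • done:
                  end self-dual
                • retry:
                  end self-dual
                • data:
                  end self-dual
          • more:
            +{retry,ack,stop} = &{retry,ack,stop}  (⊕→&)
              • retry:
                &{done,stop,err} = +{done,stop,err}  (external→internal)
                  • done:
                    Z self-dual
                  • stop:
                    Z self-dual
                  • err:
                    Z self-dual
              • ack:
                +{done,more,retry} = &{done,more,retry}  (⊕→&)
                  • done:
                    Z self-dual
                  • more:
                    Z self-dual
                  • retry:
                    end self-dual
              • stop:
                !Str = ?Str
                  Z self-dual
      • ack:
        &{more,stop,ack} = +{more,stop,ack}  (external→internal)
          • more:
            &{stop,retry,ok} = +{stop,retry,ok}  (external→internal)
              • stop:
                &{stop,ok} = +{stop,ok}  (external→internal)
                  • stop:
                    Z self-dual
                  • ok:
                    end self-dual
              • retry:
                !Unit = ?Unit
                  Z self-dual
              • ok:
                ?Bool = !Bool
                  Z self-dual
          • stop:
            &{stop,done} = +{stop,done}  (external→internal)
              • stop:
                !Unit = ?Unit
                  Z self-dual
              • done:
                +{retry,done} = &{retry,done}  (⊕→&)
                  • retry:
                    Z self-dual
                  • done:
                    Z self-dual
          • ack:
            ?Bool = !Bool
              ?Str = !Str
                Z self-dual

?Str.rec Z.+{err: +{stop: !Bool.+{done: end, retry: end, data: end}, more: &{retry: +{done: Z, stop: Z, err: Z}, ack: &{done: Z, more: Z, retry: end}, stop: ?Str.Z}}, ack: +{more: +{stop: +{stop: Z, ok: end}, retry: ?Unit.Z, ok: !Bool.Z}, stop: +{stop: ?Unit.Z, done: &{retry: Z, done: Z}}, ack: !Bool.!Str.Z}}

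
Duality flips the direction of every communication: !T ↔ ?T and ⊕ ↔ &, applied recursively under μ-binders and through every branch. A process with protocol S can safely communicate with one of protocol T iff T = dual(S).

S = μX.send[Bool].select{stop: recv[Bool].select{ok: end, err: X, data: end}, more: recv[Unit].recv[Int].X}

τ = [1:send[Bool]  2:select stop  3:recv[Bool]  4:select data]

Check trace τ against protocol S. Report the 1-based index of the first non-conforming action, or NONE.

NONE

@1 send[Bool]  ✓  residual = select{stop: recv[Bool].select{ok: end, err: μX.…, data: end}, more: recv[Unit].recv[Int].μX.…}
@2 select stop  ✓  residual = recv[Bool].select{ok: end, err: μX.…, data: end}
@3 recv[Bool]  ✓  residual = select{ok: end, err: μX.…, data: end}
@4 select data  ✓  residual = end
τ conforms to S (length 4)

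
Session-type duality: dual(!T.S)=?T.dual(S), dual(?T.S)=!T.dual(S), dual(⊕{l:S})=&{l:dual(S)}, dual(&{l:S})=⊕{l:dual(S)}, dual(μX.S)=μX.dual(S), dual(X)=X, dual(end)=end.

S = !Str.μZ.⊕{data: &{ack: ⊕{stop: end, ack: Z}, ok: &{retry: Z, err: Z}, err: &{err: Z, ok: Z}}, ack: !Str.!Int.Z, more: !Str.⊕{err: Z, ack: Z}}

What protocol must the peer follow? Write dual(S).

!Str ↦ ?Str
  μZ ↦ μZ  (μ self-dual)
    ⊕{data,ack,more} ↦ &{data,ack,more}  (⊕→&)
      case data:
        &{ack,ok,err} ↦ ⊕{ack,ok,err}  (external→internal)
          case ack:
            ⊕{stop,ack} ↦ &{stop,ack}  (⊕→&)
              case stop:
                end ↦ end
              case ack:
                Z ↦ Z
          case ok:
            &{retry,err} ↦ ⊕{retry,err}  (external→internal)
              case retry:
                Z ↦ Z
              case err:
                Z ↦ Z
          case err:
            &{err,ok} ↦ ⊕{err,ok}  (external→internal)
              case err:
                Z ↦ Z
              case ok:
                Z ↦ Z
      case ack:
        !Str ↦ ?Str
          !Int ↦ ?Int
            Z ↦ Z
      case more:
        !Str ↦ ?Str
          ⊕{err,ack} ↦ &{err,ack}  (⊕→&)
            case err:
              Z ↦ Z
            case ack:
              Z ↦ Z

?Str.μZ.&{data: ⊕{ack: &{stop: end, ack: Z}, ok: ⊕{retry: Z, err: Z}, err: ⊕{err: Z, ok: Z}}, ack: ?Str.?Int.Z, more: ?Str.&{err: Z, ack: Z}}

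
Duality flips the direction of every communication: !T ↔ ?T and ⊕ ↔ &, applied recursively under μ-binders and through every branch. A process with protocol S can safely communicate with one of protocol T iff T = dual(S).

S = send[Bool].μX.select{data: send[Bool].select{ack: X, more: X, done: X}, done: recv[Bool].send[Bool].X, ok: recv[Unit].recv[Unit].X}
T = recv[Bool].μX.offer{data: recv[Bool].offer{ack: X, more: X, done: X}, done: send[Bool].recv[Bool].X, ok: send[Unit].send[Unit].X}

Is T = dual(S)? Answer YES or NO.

YES

send[Bool] | recv[Bool]  ✓
  μX | μX  ✓ (binder kept)
    select{data,done,ok} | offer{data,done,ok}  ✓ labels match
      case data:
        send[Bool] | recv[Bool]  ✓
          select{ack,more,done} | offer{ack,more,done}  ✓ labels match
            case ack:
              X | X  ✓
            case more:
              X | X  ✓
            case done:
              X | X  ✓
      case done:
        recv[Bool] | send[Bool]  ✓
          send[Bool] | recv[Bool]  ✓
            X | X  ✓
      case ok:
        recv[Unit] | send[Unit]  ✓
          recv[Unit] | send[Unit]  ✓
            X | X  ✓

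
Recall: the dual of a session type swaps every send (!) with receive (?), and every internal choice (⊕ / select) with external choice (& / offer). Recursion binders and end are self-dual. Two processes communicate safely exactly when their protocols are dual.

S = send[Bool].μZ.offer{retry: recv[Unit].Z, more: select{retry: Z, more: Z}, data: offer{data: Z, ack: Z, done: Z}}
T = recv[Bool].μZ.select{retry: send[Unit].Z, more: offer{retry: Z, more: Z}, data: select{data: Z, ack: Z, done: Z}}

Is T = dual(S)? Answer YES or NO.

YES

send[Bool] vs recv[Bool]  match
  μZ vs μZ  match (binder kept)
    offer{retry,more,data} vs select{retry,more,data}  match labels match
      [retry]
        recv[Unit] vs send[Unit]  match
          Z vs Z  match
      [more]
        select{retry,more} vs offer{retry,more}  match labels match
          [retry]
            Z vs Z  match
          [more]
            Z vs Z  match
      [data]
        offer{data,ack,done} vs select{data,ack,done}  match labels match
          [data]
            Z vs Z  match
          [ack]
            Z vs Z  match
          [done]
            Z vs Z  match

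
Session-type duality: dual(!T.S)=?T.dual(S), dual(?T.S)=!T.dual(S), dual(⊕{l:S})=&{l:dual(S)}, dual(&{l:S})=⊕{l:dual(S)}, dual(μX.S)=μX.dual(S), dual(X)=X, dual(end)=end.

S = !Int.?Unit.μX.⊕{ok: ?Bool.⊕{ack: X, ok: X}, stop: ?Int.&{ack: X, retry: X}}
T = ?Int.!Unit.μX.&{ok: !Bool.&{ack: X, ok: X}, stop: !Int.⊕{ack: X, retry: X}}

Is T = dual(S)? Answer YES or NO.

YES

!Int ‖ ?Int  match
  ?Unit ‖ !Unit  match
    μX ‖ μX  match (rec unchanged)
      ⊕{ok,stop} ‖ &{ok,stop}  match labels match
        [ok]
          ?Bool ‖ !Bool  match
            ⊕{ack,ok} ‖ &{ack,ok}  match labels match
              [ack]
                X ‖ X  match
              [ok]
                X ‖ X  match
        [stop]
          ?Int ‖ !Int  match
            &{ack,retry} ‖ ⊕{ack,retry}  match labels match
              [ack]
                X ‖ X  match
              [retry]
                X ‖ X  match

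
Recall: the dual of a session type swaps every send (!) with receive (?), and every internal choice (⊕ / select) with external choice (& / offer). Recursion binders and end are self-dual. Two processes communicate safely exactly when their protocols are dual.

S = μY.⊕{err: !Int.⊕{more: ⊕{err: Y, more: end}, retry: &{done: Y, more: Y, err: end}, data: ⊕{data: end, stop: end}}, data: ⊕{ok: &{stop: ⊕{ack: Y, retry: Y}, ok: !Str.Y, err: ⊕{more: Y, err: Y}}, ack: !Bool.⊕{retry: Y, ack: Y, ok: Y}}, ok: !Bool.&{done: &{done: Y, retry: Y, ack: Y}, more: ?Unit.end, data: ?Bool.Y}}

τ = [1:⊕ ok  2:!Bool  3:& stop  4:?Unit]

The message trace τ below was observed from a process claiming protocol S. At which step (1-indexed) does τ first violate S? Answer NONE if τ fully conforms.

[1] ⊕ ok  match  now at !Bool.&{done: &{done: μY.…, retry: μY.…, ack: μY.…}, more: ?Unit.end, data: ?Bool.μY.…}
[2] !Bool  match  now at &{done: &{done: μY.…, retry: μY.…, ack: μY.…}, more: ?Unit.end, data: ?Bool.μY.…}
[3] got & stop, protocol expects & done or & more or & data  ✗

3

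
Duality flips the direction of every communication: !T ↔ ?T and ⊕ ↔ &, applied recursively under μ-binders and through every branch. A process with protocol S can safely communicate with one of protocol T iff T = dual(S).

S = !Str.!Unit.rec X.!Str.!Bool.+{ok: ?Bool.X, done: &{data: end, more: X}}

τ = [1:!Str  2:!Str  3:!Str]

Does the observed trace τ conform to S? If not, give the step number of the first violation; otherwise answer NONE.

2

@1 !Str  match  now at !Unit.rec X.…
@2 got !Str, protocol expects !Unit  ✗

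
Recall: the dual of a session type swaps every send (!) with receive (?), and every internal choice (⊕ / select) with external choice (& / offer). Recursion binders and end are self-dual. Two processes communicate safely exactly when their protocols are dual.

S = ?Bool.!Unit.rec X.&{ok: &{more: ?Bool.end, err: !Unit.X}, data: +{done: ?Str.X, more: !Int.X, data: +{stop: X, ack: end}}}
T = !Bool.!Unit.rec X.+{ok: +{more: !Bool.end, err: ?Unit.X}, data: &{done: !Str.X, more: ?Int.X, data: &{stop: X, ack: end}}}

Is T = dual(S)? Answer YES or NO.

NO

?Bool vs !Bool  match
  !Unit vs !Unit  ✗ same direction on both sides — not dual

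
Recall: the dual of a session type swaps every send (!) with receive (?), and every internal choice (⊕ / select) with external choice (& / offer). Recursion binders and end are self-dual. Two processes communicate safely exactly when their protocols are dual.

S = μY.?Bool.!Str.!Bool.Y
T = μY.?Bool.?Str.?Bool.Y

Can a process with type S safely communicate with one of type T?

μY vs μY  match (rec unchanged)
  ?Bool vs ?Bool  ✗ same direction on both sides — not dual

NO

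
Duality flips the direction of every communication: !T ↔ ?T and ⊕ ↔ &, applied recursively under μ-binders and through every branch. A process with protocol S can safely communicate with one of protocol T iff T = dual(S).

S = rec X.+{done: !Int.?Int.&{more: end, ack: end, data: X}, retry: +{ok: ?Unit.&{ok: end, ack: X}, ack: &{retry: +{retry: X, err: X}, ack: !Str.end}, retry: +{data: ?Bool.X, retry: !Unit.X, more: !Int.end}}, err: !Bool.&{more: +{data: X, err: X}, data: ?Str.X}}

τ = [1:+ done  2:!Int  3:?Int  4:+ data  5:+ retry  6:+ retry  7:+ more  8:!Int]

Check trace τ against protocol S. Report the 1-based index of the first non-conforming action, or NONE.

step 1: + done  ok  cont: !Int.?Int.&{more: end, ack: end, data: rec X.…}
step 2: !Int  ok  cont: ?Int.&{more: end, ack: end, data: rec X.…}
step 3: ?Int  ok  cont: &{more: end, ack: end, data: rec X.…}
step 4: got + data, protocol expects & more or & ack or & data  ✗

4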